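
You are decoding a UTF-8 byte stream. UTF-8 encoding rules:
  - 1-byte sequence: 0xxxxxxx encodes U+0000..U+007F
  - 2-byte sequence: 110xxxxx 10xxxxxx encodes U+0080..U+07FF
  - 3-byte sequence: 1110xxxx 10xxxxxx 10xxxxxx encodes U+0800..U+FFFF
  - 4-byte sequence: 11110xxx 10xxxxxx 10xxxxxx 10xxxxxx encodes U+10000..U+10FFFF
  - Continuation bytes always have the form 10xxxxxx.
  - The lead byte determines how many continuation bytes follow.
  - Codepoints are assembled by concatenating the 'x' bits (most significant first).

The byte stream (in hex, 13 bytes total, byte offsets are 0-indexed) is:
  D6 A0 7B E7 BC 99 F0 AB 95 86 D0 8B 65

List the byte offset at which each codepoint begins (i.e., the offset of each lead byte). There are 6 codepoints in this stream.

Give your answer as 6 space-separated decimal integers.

Answer: 0 2 3 6 10 12

Derivation:
Byte[0]=D6: 2-byte lead, need 1 cont bytes. acc=0x16
Byte[1]=A0: continuation. acc=(acc<<6)|0x20=0x5A0
Completed: cp=U+05A0 (starts at byte 0)
Byte[2]=7B: 1-byte ASCII. cp=U+007B
Byte[3]=E7: 3-byte lead, need 2 cont bytes. acc=0x7
Byte[4]=BC: continuation. acc=(acc<<6)|0x3C=0x1FC
Byte[5]=99: continuation. acc=(acc<<6)|0x19=0x7F19
Completed: cp=U+7F19 (starts at byte 3)
Byte[6]=F0: 4-byte lead, need 3 cont bytes. acc=0x0
Byte[7]=AB: continuation. acc=(acc<<6)|0x2B=0x2B
Byte[8]=95: continuation. acc=(acc<<6)|0x15=0xAD5
Byte[9]=86: continuation. acc=(acc<<6)|0x06=0x2B546
Completed: cp=U+2B546 (starts at byte 6)
Byte[10]=D0: 2-byte lead, need 1 cont bytes. acc=0x10
Byte[11]=8B: continuation. acc=(acc<<6)|0x0B=0x40B
Completed: cp=U+040B (starts at byte 10)
Byte[12]=65: 1-byte ASCII. cp=U+0065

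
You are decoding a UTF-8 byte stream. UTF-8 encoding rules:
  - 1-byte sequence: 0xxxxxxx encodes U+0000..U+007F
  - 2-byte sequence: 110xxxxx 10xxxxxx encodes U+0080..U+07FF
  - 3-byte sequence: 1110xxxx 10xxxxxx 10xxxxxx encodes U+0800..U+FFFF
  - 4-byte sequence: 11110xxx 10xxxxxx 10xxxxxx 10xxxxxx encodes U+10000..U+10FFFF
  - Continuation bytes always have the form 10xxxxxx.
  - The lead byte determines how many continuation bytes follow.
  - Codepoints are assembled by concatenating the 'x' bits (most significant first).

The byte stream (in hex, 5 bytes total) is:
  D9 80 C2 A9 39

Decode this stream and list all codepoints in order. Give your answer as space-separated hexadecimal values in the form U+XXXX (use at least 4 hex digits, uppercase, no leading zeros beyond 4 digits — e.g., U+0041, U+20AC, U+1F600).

Answer: U+0640 U+00A9 U+0039

Derivation:
Byte[0]=D9: 2-byte lead, need 1 cont bytes. acc=0x19
Byte[1]=80: continuation. acc=(acc<<6)|0x00=0x640
Completed: cp=U+0640 (starts at byte 0)
Byte[2]=C2: 2-byte lead, need 1 cont bytes. acc=0x2
Byte[3]=A9: continuation. acc=(acc<<6)|0x29=0xA9
Completed: cp=U+00A9 (starts at byte 2)
Byte[4]=39: 1-byte ASCII. cp=U+0039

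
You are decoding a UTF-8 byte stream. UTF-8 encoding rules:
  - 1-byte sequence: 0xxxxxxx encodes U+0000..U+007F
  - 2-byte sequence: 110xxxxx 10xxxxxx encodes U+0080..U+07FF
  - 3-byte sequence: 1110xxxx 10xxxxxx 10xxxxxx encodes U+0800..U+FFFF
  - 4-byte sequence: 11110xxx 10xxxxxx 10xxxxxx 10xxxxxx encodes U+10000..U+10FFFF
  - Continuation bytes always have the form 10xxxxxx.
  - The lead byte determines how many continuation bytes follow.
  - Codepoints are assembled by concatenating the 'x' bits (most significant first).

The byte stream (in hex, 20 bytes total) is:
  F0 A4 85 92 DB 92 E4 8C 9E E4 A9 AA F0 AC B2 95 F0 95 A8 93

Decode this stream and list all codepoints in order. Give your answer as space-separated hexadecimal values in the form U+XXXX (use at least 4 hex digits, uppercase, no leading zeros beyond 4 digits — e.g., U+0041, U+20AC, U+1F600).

Answer: U+24152 U+06D2 U+431E U+4A6A U+2CC95 U+15A13

Derivation:
Byte[0]=F0: 4-byte lead, need 3 cont bytes. acc=0x0
Byte[1]=A4: continuation. acc=(acc<<6)|0x24=0x24
Byte[2]=85: continuation. acc=(acc<<6)|0x05=0x905
Byte[3]=92: continuation. acc=(acc<<6)|0x12=0x24152
Completed: cp=U+24152 (starts at byte 0)
Byte[4]=DB: 2-byte lead, need 1 cont bytes. acc=0x1B
Byte[5]=92: continuation. acc=(acc<<6)|0x12=0x6D2
Completed: cp=U+06D2 (starts at byte 4)
Byte[6]=E4: 3-byte lead, need 2 cont bytes. acc=0x4
Byte[7]=8C: continuation. acc=(acc<<6)|0x0C=0x10C
Byte[8]=9E: continuation. acc=(acc<<6)|0x1E=0x431E
Completed: cp=U+431E (starts at byte 6)
Byte[9]=E4: 3-byte lead, need 2 cont bytes. acc=0x4
Byte[10]=A9: continuation. acc=(acc<<6)|0x29=0x129
Byte[11]=AA: continuation. acc=(acc<<6)|0x2A=0x4A6A
Completed: cp=U+4A6A (starts at byte 9)
Byte[12]=F0: 4-byte lead, need 3 cont bytes. acc=0x0
Byte[13]=AC: continuation. acc=(acc<<6)|0x2C=0x2C
Byte[14]=B2: continuation. acc=(acc<<6)|0x32=0xB32
Byte[15]=95: continuation. acc=(acc<<6)|0x15=0x2CC95
Completed: cp=U+2CC95 (starts at byte 12)
Byte[16]=F0: 4-byte lead, need 3 cont bytes. acc=0x0
Byte[17]=95: continuation. acc=(acc<<6)|0x15=0x15
Byte[18]=A8: continuation. acc=(acc<<6)|0x28=0x568
Byte[19]=93: continuation. acc=(acc<<6)|0x13=0x15A13
Completed: cp=U+15A13 (starts at byte 16)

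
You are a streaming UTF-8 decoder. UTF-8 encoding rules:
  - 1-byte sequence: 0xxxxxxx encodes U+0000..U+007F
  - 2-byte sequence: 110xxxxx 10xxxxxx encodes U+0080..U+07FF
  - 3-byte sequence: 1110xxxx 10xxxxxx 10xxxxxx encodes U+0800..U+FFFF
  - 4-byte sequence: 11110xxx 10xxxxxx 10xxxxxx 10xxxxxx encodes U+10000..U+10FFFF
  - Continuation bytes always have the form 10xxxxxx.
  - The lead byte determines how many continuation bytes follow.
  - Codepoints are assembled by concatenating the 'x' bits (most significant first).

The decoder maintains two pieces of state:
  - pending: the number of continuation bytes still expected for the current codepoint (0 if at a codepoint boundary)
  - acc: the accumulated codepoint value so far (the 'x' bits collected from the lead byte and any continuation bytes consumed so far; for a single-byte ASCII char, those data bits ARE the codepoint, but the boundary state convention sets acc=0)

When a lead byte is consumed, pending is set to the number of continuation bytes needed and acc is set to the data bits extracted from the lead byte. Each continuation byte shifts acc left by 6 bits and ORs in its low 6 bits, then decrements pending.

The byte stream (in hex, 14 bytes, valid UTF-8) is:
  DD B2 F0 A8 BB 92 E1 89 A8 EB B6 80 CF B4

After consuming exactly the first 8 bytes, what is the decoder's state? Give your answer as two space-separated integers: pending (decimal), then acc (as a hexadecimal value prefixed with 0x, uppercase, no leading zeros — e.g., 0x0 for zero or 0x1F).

Byte[0]=DD: 2-byte lead. pending=1, acc=0x1D
Byte[1]=B2: continuation. acc=(acc<<6)|0x32=0x772, pending=0
Byte[2]=F0: 4-byte lead. pending=3, acc=0x0
Byte[3]=A8: continuation. acc=(acc<<6)|0x28=0x28, pending=2
Byte[4]=BB: continuation. acc=(acc<<6)|0x3B=0xA3B, pending=1
Byte[5]=92: continuation. acc=(acc<<6)|0x12=0x28ED2, pending=0
Byte[6]=E1: 3-byte lead. pending=2, acc=0x1
Byte[7]=89: continuation. acc=(acc<<6)|0x09=0x49, pending=1

Answer: 1 0x49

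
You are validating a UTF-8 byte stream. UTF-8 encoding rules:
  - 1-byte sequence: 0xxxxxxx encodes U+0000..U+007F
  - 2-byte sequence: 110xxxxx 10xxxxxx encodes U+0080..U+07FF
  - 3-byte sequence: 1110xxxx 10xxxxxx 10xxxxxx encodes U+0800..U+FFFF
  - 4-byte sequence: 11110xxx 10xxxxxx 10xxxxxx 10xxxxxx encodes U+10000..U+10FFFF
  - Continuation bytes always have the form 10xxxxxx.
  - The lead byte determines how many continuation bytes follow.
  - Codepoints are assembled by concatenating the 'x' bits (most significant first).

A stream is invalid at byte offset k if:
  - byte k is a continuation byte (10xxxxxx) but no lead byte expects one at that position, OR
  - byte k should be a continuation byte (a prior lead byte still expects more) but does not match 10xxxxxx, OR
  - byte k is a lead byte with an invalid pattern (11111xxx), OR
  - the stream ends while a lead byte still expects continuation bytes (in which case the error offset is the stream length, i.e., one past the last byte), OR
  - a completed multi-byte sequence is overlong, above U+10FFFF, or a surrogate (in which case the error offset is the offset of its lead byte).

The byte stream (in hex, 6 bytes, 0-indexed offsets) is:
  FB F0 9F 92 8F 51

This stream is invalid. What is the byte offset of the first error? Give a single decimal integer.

Byte[0]=FB: INVALID lead byte (not 0xxx/110x/1110/11110)

Answer: 0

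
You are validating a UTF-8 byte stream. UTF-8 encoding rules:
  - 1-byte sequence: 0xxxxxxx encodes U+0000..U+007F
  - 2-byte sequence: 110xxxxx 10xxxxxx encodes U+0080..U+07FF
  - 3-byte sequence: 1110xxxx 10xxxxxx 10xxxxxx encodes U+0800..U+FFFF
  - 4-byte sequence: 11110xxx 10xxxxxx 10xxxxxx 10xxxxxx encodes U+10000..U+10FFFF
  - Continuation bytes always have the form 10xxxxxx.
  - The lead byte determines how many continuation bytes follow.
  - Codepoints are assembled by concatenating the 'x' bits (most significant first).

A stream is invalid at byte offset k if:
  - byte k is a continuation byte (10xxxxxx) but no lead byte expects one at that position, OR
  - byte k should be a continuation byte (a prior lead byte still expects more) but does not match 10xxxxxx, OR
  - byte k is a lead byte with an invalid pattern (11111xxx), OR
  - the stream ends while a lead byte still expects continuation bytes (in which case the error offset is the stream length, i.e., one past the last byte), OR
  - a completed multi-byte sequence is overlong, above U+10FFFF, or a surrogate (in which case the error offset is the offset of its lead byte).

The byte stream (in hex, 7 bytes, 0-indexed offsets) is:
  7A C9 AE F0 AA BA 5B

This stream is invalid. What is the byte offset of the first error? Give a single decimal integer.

Byte[0]=7A: 1-byte ASCII. cp=U+007A
Byte[1]=C9: 2-byte lead, need 1 cont bytes. acc=0x9
Byte[2]=AE: continuation. acc=(acc<<6)|0x2E=0x26E
Completed: cp=U+026E (starts at byte 1)
Byte[3]=F0: 4-byte lead, need 3 cont bytes. acc=0x0
Byte[4]=AA: continuation. acc=(acc<<6)|0x2A=0x2A
Byte[5]=BA: continuation. acc=(acc<<6)|0x3A=0xABA
Byte[6]=5B: expected 10xxxxxx continuation. INVALID

Answer: 6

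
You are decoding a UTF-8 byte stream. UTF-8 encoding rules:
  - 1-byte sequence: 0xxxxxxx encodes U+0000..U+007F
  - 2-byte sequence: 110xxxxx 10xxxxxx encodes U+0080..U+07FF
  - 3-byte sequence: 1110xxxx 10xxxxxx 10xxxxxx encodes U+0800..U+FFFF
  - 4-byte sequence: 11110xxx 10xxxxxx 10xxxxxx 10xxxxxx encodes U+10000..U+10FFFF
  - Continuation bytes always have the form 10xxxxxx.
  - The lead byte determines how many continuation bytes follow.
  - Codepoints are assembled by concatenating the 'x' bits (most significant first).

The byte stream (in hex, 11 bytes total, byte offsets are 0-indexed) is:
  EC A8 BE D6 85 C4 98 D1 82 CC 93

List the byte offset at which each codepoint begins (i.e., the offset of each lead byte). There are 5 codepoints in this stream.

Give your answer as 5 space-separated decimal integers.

Byte[0]=EC: 3-byte lead, need 2 cont bytes. acc=0xC
Byte[1]=A8: continuation. acc=(acc<<6)|0x28=0x328
Byte[2]=BE: continuation. acc=(acc<<6)|0x3E=0xCA3E
Completed: cp=U+CA3E (starts at byte 0)
Byte[3]=D6: 2-byte lead, need 1 cont bytes. acc=0x16
Byte[4]=85: continuation. acc=(acc<<6)|0x05=0x585
Completed: cp=U+0585 (starts at byte 3)
Byte[5]=C4: 2-byte lead, need 1 cont bytes. acc=0x4
Byte[6]=98: continuation. acc=(acc<<6)|0x18=0x118
Completed: cp=U+0118 (starts at byte 5)
Byte[7]=D1: 2-byte lead, need 1 cont bytes. acc=0x11
Byte[8]=82: continuation. acc=(acc<<6)|0x02=0x442
Completed: cp=U+0442 (starts at byte 7)
Byte[9]=CC: 2-byte lead, need 1 cont bytes. acc=0xC
Byte[10]=93: continuation. acc=(acc<<6)|0x13=0x313
Completed: cp=U+0313 (starts at byte 9)

Answer: 0 3 5 7 9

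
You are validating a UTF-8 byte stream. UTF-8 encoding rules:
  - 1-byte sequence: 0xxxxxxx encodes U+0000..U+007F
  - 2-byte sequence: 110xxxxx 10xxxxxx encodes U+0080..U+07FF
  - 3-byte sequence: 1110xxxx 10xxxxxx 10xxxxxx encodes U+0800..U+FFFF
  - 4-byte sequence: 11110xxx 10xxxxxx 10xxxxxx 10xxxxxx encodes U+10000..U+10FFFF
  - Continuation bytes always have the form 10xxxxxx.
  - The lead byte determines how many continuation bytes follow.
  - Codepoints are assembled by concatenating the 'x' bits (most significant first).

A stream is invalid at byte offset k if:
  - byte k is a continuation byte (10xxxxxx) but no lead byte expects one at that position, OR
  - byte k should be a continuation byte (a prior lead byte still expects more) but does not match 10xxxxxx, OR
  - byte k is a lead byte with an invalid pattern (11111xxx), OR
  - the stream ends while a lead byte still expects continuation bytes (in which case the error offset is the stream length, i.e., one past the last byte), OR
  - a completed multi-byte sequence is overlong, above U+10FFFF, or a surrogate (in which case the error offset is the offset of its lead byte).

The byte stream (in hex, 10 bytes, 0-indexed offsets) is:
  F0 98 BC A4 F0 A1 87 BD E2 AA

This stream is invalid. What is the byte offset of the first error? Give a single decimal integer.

Byte[0]=F0: 4-byte lead, need 3 cont bytes. acc=0x0
Byte[1]=98: continuation. acc=(acc<<6)|0x18=0x18
Byte[2]=BC: continuation. acc=(acc<<6)|0x3C=0x63C
Byte[3]=A4: continuation. acc=(acc<<6)|0x24=0x18F24
Completed: cp=U+18F24 (starts at byte 0)
Byte[4]=F0: 4-byte lead, need 3 cont bytes. acc=0x0
Byte[5]=A1: continuation. acc=(acc<<6)|0x21=0x21
Byte[6]=87: continuation. acc=(acc<<6)|0x07=0x847
Byte[7]=BD: continuation. acc=(acc<<6)|0x3D=0x211FD
Completed: cp=U+211FD (starts at byte 4)
Byte[8]=E2: 3-byte lead, need 2 cont bytes. acc=0x2
Byte[9]=AA: continuation. acc=(acc<<6)|0x2A=0xAA
Byte[10]: stream ended, expected continuation. INVALID

Answer: 10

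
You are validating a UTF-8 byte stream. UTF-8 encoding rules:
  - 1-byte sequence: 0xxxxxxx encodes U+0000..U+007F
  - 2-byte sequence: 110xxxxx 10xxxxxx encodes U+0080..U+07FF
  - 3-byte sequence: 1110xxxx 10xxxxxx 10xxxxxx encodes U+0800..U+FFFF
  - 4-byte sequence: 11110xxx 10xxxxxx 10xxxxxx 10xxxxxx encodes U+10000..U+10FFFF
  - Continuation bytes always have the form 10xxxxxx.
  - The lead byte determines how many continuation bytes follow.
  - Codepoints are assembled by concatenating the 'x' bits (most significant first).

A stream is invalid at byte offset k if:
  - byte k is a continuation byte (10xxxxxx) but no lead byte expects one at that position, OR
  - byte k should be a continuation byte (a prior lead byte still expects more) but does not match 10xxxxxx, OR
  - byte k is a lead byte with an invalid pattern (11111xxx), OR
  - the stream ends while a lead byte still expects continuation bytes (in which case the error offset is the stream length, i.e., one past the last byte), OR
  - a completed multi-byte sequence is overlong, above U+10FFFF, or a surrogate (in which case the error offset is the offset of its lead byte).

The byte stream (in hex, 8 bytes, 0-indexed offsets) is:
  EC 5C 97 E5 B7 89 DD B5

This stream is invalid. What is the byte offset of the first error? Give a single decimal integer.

Byte[0]=EC: 3-byte lead, need 2 cont bytes. acc=0xC
Byte[1]=5C: expected 10xxxxxx continuation. INVALID

Answer: 1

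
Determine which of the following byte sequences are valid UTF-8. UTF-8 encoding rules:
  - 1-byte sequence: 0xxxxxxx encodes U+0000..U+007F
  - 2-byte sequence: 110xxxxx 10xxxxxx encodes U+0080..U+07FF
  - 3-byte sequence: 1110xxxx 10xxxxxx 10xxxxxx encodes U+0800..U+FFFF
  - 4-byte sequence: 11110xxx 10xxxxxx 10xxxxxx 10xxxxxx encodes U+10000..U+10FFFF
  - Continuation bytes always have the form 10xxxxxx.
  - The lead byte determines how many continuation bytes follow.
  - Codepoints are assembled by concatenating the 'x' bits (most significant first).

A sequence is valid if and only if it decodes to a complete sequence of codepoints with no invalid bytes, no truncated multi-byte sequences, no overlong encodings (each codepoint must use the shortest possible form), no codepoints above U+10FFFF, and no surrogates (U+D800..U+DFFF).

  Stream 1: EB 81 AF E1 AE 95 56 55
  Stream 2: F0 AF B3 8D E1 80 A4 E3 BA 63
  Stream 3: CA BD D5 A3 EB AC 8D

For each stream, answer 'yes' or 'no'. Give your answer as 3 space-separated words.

Answer: yes no yes

Derivation:
Stream 1: decodes cleanly. VALID
Stream 2: error at byte offset 9. INVALID
Stream 3: decodes cleanly. VALID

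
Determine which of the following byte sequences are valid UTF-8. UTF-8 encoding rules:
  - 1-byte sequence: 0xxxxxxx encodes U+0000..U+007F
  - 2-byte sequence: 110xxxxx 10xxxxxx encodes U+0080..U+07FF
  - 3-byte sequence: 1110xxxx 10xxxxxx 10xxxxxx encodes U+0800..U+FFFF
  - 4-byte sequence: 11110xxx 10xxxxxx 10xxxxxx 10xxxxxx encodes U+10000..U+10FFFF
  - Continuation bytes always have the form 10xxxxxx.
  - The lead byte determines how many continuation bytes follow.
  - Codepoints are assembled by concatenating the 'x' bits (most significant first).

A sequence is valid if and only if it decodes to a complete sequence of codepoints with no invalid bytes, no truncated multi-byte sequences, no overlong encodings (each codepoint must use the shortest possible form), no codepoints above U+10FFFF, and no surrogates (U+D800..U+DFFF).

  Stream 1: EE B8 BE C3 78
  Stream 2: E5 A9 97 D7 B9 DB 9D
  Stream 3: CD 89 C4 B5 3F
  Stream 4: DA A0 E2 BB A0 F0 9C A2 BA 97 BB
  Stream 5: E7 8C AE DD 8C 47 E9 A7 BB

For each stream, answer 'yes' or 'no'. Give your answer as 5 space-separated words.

Stream 1: error at byte offset 4. INVALID
Stream 2: decodes cleanly. VALID
Stream 3: decodes cleanly. VALID
Stream 4: error at byte offset 9. INVALID
Stream 5: decodes cleanly. VALID

Answer: no yes yes no yes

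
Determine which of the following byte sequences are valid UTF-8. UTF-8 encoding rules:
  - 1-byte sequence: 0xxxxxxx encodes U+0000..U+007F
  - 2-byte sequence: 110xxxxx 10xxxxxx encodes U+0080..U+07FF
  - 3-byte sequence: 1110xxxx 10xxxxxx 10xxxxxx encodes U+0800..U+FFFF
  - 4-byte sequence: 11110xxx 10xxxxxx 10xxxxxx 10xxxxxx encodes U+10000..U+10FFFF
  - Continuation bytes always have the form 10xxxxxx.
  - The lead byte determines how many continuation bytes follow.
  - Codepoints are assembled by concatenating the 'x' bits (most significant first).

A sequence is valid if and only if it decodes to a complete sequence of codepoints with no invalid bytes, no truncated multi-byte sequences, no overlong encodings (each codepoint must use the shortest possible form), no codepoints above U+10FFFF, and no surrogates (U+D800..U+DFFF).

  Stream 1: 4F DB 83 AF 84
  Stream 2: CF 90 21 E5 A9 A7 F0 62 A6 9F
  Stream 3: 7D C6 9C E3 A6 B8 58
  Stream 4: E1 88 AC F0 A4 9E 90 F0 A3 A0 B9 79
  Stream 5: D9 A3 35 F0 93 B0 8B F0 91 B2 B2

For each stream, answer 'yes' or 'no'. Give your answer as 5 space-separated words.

Answer: no no yes yes yes

Derivation:
Stream 1: error at byte offset 3. INVALID
Stream 2: error at byte offset 7. INVALID
Stream 3: decodes cleanly. VALID
Stream 4: decodes cleanly. VALID
Stream 5: decodes cleanly. VALID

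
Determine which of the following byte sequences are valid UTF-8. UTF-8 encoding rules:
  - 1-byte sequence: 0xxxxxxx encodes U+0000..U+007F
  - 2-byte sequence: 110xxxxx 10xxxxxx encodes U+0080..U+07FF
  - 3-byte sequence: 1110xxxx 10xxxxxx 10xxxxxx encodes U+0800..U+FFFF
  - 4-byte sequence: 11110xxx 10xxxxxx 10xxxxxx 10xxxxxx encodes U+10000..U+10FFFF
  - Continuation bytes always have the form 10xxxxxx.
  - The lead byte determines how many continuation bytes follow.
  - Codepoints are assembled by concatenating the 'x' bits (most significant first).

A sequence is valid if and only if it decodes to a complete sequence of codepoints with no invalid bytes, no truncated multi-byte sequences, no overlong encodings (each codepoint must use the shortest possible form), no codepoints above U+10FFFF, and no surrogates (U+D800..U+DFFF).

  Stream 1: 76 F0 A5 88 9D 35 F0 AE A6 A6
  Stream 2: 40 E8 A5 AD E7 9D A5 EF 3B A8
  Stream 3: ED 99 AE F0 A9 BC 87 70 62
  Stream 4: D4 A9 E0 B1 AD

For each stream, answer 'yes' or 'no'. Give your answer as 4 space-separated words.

Answer: yes no yes yes

Derivation:
Stream 1: decodes cleanly. VALID
Stream 2: error at byte offset 8. INVALID
Stream 3: decodes cleanly. VALID
Stream 4: decodes cleanly. VALID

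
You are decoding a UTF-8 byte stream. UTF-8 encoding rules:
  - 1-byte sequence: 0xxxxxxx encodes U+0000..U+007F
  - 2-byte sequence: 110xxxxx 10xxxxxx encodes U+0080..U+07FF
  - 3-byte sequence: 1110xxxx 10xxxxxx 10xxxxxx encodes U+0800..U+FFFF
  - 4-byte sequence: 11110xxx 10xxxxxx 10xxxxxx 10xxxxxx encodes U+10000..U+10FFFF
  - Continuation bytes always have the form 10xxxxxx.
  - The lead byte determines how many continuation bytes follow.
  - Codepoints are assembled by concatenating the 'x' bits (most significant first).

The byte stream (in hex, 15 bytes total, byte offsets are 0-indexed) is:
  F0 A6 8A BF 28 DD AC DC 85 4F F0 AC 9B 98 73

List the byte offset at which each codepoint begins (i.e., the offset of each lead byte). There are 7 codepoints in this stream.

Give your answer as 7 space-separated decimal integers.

Answer: 0 4 5 7 9 10 14

Derivation:
Byte[0]=F0: 4-byte lead, need 3 cont bytes. acc=0x0
Byte[1]=A6: continuation. acc=(acc<<6)|0x26=0x26
Byte[2]=8A: continuation. acc=(acc<<6)|0x0A=0x98A
Byte[3]=BF: continuation. acc=(acc<<6)|0x3F=0x262BF
Completed: cp=U+262BF (starts at byte 0)
Byte[4]=28: 1-byte ASCII. cp=U+0028
Byte[5]=DD: 2-byte lead, need 1 cont bytes. acc=0x1D
Byte[6]=AC: continuation. acc=(acc<<6)|0x2C=0x76C
Completed: cp=U+076C (starts at byte 5)
Byte[7]=DC: 2-byte lead, need 1 cont bytes. acc=0x1C
Byte[8]=85: continuation. acc=(acc<<6)|0x05=0x705
Completed: cp=U+0705 (starts at byte 7)
Byte[9]=4F: 1-byte ASCII. cp=U+004F
Byte[10]=F0: 4-byte lead, need 3 cont bytes. acc=0x0
Byte[11]=AC: continuation. acc=(acc<<6)|0x2C=0x2C
Byte[12]=9B: continuation. acc=(acc<<6)|0x1B=0xB1B
Byte[13]=98: continuation. acc=(acc<<6)|0x18=0x2C6D8
Completed: cp=U+2C6D8 (starts at byte 10)
Byte[14]=73: 1-byte ASCII. cp=U+0073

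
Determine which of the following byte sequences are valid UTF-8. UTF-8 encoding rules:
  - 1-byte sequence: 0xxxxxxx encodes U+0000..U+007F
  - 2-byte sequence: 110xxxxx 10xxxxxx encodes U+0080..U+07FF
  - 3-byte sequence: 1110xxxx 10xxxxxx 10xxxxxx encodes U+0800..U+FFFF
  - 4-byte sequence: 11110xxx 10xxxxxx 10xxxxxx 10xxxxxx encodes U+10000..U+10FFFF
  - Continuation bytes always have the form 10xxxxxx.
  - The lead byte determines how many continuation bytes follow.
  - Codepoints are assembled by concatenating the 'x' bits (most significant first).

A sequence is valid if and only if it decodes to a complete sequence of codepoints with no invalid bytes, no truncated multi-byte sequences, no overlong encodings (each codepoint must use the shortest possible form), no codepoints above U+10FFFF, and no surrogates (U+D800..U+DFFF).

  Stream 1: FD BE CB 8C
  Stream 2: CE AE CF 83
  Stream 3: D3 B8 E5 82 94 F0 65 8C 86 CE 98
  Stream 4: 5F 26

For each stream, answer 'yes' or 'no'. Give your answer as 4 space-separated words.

Stream 1: error at byte offset 0. INVALID
Stream 2: decodes cleanly. VALID
Stream 3: error at byte offset 6. INVALID
Stream 4: decodes cleanly. VALID

Answer: no yes no yes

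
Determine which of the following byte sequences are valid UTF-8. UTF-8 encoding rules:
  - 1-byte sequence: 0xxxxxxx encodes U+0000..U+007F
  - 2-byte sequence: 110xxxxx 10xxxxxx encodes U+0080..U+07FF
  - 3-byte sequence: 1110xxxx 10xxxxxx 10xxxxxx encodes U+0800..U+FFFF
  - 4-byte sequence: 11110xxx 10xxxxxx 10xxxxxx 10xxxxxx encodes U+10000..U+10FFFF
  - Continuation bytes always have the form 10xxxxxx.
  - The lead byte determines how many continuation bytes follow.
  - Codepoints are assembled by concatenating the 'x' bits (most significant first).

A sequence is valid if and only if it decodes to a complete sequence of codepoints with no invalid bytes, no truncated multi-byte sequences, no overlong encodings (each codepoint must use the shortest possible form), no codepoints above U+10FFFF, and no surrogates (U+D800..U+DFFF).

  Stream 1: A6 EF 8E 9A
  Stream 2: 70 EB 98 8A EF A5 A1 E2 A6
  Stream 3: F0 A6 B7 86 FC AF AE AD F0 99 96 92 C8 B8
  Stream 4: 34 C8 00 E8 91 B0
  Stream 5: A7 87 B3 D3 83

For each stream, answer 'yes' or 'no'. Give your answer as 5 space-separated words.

Stream 1: error at byte offset 0. INVALID
Stream 2: error at byte offset 9. INVALID
Stream 3: error at byte offset 4. INVALID
Stream 4: error at byte offset 2. INVALID
Stream 5: error at byte offset 0. INVALID

Answer: no no no no no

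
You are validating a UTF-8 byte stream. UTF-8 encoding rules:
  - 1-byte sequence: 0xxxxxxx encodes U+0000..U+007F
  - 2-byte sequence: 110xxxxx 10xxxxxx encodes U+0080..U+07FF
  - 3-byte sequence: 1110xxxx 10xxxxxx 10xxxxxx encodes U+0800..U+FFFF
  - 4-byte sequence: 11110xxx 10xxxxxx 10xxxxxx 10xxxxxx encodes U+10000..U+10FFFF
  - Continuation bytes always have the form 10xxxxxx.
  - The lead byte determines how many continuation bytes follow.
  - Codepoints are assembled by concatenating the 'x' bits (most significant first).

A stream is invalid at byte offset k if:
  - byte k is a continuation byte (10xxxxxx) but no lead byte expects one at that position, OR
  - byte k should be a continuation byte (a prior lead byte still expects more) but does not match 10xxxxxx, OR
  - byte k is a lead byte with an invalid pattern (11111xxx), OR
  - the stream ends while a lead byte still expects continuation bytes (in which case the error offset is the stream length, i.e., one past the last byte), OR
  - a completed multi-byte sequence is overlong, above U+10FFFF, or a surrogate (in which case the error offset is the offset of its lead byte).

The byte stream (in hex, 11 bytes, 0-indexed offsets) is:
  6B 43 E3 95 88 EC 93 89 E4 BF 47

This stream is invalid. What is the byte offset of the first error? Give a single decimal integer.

Byte[0]=6B: 1-byte ASCII. cp=U+006B
Byte[1]=43: 1-byte ASCII. cp=U+0043
Byte[2]=E3: 3-byte lead, need 2 cont bytes. acc=0x3
Byte[3]=95: continuation. acc=(acc<<6)|0x15=0xD5
Byte[4]=88: continuation. acc=(acc<<6)|0x08=0x3548
Completed: cp=U+3548 (starts at byte 2)
Byte[5]=EC: 3-byte lead, need 2 cont bytes. acc=0xC
Byte[6]=93: continuation. acc=(acc<<6)|0x13=0x313
Byte[7]=89: continuation. acc=(acc<<6)|0x09=0xC4C9
Completed: cp=U+C4C9 (starts at byte 5)
Byte[8]=E4: 3-byte lead, need 2 cont bytes. acc=0x4
Byte[9]=BF: continuation. acc=(acc<<6)|0x3F=0x13F
Byte[10]=47: expected 10xxxxxx continuation. INVALID

Answer: 10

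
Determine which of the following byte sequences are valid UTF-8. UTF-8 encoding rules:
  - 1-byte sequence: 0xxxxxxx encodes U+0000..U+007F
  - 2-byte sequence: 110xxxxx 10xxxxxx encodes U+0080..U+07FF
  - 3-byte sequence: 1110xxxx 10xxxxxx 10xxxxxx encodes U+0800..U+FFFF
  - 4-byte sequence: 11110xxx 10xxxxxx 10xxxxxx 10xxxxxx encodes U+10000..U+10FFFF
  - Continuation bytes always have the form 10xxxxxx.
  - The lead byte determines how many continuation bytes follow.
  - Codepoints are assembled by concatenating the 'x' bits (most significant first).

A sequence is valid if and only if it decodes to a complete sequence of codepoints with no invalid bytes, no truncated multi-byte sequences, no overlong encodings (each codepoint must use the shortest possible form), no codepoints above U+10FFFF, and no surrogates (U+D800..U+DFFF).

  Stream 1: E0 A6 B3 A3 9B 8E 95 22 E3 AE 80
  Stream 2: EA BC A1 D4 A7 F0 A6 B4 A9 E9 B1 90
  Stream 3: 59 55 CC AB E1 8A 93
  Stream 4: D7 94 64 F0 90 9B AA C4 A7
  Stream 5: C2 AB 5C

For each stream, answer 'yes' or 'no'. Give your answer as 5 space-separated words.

Stream 1: error at byte offset 3. INVALID
Stream 2: decodes cleanly. VALID
Stream 3: decodes cleanly. VALID
Stream 4: decodes cleanly. VALID
Stream 5: decodes cleanly. VALID

Answer: no yes yes yes yes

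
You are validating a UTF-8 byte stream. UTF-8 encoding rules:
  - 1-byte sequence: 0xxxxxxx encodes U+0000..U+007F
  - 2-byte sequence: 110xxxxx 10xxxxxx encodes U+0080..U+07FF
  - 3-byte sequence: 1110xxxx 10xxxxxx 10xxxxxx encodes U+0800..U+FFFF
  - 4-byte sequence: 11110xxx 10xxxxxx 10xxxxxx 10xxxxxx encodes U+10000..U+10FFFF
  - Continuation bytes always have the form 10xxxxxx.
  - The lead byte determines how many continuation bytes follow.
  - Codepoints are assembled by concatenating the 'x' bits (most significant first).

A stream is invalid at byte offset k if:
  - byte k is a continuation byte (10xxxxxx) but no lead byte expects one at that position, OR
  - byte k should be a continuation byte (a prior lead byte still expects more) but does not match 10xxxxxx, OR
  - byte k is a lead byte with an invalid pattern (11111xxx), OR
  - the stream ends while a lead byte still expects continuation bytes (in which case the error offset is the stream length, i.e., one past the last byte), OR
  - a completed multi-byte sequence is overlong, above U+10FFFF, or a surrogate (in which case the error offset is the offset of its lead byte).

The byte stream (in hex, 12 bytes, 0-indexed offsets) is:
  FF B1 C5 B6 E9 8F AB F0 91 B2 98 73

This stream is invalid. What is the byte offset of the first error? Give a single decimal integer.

Answer: 0

Derivation:
Byte[0]=FF: INVALID lead byte (not 0xxx/110x/1110/11110)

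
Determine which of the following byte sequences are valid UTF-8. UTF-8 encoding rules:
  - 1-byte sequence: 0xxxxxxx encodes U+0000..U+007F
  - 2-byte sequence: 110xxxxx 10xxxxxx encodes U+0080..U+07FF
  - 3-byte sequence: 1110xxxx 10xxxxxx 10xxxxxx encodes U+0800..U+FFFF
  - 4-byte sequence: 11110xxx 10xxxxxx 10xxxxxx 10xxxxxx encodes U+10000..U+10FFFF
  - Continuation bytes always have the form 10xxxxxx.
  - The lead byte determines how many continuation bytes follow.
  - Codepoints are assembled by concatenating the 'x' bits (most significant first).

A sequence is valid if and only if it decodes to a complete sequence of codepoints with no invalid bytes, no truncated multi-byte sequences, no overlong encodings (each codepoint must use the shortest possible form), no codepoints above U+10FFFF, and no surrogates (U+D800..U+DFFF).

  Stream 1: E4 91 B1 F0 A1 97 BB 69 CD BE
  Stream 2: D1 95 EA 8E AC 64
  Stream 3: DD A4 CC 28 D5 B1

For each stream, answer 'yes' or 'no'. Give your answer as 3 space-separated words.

Stream 1: decodes cleanly. VALID
Stream 2: decodes cleanly. VALID
Stream 3: error at byte offset 3. INVALID

Answer: yes yes no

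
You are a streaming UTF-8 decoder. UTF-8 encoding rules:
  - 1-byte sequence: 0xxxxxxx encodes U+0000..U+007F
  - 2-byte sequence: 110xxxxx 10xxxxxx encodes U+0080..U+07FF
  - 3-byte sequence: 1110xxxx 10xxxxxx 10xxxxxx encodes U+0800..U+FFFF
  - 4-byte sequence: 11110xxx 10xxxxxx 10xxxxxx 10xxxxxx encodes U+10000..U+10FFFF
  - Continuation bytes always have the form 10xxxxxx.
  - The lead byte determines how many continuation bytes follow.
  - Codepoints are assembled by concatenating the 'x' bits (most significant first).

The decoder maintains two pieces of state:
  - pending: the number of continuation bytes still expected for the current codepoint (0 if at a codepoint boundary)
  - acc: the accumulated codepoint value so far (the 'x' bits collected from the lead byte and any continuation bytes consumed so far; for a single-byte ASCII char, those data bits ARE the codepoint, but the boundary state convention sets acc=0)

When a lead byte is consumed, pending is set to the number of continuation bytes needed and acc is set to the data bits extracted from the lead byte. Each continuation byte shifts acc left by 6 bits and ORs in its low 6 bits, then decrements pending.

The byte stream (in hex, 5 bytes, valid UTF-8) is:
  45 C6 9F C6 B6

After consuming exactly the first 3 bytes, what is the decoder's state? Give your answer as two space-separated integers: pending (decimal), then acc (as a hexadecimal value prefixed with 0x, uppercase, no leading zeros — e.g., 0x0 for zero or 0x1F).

Byte[0]=45: 1-byte. pending=0, acc=0x0
Byte[1]=C6: 2-byte lead. pending=1, acc=0x6
Byte[2]=9F: continuation. acc=(acc<<6)|0x1F=0x19F, pending=0

Answer: 0 0x19F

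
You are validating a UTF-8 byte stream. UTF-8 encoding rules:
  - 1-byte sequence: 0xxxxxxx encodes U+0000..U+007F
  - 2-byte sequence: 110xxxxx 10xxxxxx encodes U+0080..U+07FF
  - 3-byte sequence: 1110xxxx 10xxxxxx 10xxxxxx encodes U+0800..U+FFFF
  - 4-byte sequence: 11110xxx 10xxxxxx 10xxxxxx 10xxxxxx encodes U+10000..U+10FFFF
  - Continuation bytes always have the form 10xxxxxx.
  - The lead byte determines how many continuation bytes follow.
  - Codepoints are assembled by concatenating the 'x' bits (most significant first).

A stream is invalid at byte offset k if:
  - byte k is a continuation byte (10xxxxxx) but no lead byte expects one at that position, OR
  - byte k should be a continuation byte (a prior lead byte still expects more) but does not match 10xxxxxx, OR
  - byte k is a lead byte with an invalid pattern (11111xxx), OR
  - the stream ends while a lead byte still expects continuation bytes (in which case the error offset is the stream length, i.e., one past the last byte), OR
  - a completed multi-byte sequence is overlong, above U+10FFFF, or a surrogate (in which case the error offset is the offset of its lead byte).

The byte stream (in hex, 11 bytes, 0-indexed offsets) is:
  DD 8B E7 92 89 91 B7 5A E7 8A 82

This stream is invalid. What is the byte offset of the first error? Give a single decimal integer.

Answer: 5

Derivation:
Byte[0]=DD: 2-byte lead, need 1 cont bytes. acc=0x1D
Byte[1]=8B: continuation. acc=(acc<<6)|0x0B=0x74B
Completed: cp=U+074B (starts at byte 0)
Byte[2]=E7: 3-byte lead, need 2 cont bytes. acc=0x7
Byte[3]=92: continuation. acc=(acc<<6)|0x12=0x1D2
Byte[4]=89: continuation. acc=(acc<<6)|0x09=0x7489
Completed: cp=U+7489 (starts at byte 2)
Byte[5]=91: INVALID lead byte (not 0xxx/110x/1110/11110)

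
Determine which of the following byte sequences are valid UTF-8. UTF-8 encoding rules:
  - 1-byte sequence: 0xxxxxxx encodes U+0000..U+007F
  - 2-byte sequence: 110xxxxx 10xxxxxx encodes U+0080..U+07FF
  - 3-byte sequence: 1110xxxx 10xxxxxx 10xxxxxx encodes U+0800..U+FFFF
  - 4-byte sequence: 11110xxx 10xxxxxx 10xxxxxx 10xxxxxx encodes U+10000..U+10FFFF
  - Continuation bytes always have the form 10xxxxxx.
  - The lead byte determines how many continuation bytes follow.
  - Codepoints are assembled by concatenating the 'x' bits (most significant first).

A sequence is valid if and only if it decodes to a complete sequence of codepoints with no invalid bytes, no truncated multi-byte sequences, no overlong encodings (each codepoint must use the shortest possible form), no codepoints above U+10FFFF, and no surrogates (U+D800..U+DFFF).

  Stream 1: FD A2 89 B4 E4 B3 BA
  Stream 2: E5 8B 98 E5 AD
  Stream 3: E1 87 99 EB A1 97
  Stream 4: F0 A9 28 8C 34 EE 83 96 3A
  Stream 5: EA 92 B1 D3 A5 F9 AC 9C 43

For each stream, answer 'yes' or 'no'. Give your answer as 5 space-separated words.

Stream 1: error at byte offset 0. INVALID
Stream 2: error at byte offset 5. INVALID
Stream 3: decodes cleanly. VALID
Stream 4: error at byte offset 2. INVALID
Stream 5: error at byte offset 5. INVALID

Answer: no no yes no no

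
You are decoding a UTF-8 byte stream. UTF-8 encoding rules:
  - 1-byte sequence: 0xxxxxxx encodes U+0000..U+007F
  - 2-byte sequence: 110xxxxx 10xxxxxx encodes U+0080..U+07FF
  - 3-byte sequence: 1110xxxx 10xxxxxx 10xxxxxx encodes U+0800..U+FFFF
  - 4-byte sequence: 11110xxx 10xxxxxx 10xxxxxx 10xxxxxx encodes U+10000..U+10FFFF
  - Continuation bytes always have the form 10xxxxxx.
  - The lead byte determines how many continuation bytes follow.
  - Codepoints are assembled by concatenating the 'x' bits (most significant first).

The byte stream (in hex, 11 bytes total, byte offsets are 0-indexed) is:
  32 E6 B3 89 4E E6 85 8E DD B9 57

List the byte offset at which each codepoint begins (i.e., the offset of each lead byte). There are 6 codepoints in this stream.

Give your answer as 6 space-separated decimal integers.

Byte[0]=32: 1-byte ASCII. cp=U+0032
Byte[1]=E6: 3-byte lead, need 2 cont bytes. acc=0x6
Byte[2]=B3: continuation. acc=(acc<<6)|0x33=0x1B3
Byte[3]=89: continuation. acc=(acc<<6)|0x09=0x6CC9
Completed: cp=U+6CC9 (starts at byte 1)
Byte[4]=4E: 1-byte ASCII. cp=U+004E
Byte[5]=E6: 3-byte lead, need 2 cont bytes. acc=0x6
Byte[6]=85: continuation. acc=(acc<<6)|0x05=0x185
Byte[7]=8E: continuation. acc=(acc<<6)|0x0E=0x614E
Completed: cp=U+614E (starts at byte 5)
Byte[8]=DD: 2-byte lead, need 1 cont bytes. acc=0x1D
Byte[9]=B9: continuation. acc=(acc<<6)|0x39=0x779
Completed: cp=U+0779 (starts at byte 8)
Byte[10]=57: 1-byte ASCII. cp=U+0057

Answer: 0 1 4 5 8 10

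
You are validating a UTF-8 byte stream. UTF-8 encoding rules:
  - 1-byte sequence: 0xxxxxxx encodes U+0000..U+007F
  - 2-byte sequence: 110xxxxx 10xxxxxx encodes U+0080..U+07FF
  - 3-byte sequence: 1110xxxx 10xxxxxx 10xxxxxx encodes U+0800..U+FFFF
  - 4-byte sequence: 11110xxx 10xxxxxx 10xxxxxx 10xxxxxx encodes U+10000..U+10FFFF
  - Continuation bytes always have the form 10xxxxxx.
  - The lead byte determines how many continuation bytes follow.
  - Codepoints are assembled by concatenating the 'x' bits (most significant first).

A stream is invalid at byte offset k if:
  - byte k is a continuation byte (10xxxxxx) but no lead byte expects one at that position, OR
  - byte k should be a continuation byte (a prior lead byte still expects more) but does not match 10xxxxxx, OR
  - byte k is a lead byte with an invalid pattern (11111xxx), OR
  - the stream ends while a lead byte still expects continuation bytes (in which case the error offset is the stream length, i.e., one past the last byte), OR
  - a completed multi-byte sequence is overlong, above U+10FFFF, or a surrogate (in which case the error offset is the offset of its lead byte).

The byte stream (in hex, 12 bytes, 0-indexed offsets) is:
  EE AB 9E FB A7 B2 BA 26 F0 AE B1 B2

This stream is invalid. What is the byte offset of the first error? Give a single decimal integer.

Byte[0]=EE: 3-byte lead, need 2 cont bytes. acc=0xE
Byte[1]=AB: continuation. acc=(acc<<6)|0x2B=0x3AB
Byte[2]=9E: continuation. acc=(acc<<6)|0x1E=0xEADE
Completed: cp=U+EADE (starts at byte 0)
Byte[3]=FB: INVALID lead byte (not 0xxx/110x/1110/11110)

Answer: 3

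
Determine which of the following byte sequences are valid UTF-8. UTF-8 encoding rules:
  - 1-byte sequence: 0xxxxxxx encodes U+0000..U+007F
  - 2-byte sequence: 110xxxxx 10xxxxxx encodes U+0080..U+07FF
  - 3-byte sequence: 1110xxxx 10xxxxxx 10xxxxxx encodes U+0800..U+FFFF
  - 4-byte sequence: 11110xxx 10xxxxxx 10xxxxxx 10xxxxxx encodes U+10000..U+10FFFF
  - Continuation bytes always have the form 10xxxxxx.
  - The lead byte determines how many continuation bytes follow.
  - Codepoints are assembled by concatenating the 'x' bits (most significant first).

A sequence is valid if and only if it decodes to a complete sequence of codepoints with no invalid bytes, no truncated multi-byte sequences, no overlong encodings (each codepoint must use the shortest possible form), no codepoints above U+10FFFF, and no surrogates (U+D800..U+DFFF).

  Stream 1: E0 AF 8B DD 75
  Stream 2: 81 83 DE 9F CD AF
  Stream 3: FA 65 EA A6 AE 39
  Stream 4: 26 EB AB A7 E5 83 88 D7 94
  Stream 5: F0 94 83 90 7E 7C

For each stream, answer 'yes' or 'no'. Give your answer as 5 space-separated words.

Stream 1: error at byte offset 4. INVALID
Stream 2: error at byte offset 0. INVALID
Stream 3: error at byte offset 0. INVALID
Stream 4: decodes cleanly. VALID
Stream 5: decodes cleanly. VALID

Answer: no no no yes yes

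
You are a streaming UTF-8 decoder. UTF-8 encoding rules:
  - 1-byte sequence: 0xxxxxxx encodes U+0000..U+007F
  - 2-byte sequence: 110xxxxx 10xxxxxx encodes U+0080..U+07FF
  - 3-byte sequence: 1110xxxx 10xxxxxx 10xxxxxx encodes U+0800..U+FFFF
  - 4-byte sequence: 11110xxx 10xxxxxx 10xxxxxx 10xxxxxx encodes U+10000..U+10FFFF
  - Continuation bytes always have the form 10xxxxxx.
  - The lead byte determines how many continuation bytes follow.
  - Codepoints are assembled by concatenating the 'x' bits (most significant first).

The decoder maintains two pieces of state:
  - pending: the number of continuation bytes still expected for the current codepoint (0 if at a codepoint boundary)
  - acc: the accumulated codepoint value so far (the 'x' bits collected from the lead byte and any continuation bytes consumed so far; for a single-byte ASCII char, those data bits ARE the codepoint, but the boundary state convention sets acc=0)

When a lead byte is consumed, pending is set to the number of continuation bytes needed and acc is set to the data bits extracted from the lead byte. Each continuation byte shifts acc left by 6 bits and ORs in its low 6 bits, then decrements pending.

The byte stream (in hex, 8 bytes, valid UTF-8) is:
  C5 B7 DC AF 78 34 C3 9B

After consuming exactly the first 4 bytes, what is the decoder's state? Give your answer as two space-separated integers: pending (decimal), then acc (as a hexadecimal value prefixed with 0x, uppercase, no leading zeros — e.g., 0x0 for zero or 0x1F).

Byte[0]=C5: 2-byte lead. pending=1, acc=0x5
Byte[1]=B7: continuation. acc=(acc<<6)|0x37=0x177, pending=0
Byte[2]=DC: 2-byte lead. pending=1, acc=0x1C
Byte[3]=AF: continuation. acc=(acc<<6)|0x2F=0x72F, pending=0

Answer: 0 0x72F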